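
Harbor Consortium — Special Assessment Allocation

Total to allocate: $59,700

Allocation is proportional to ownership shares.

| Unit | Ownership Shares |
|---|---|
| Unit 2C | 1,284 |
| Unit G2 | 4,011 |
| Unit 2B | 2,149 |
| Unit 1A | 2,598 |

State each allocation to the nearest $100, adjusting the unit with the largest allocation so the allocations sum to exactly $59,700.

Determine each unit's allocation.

Unit 2C: $7,600 | Unit G2: $23,900 | Unit 2B: $12,800 | Unit 1A: $15,400

Total ownership shares = 10,042.
Unrounded shares: Unit 2C 1,284/10,042 × $59,700 = 7,633.42; Unit G2 4,011/10,042 × $59,700 = 23,845.52; Unit 2B 2,149/10,042 × $59,700 = 12,775.87; Unit 1A 2,598/10,042 × $59,700 = 15,445.19.
Rounded to nearest $100: Unit 2C $7,600; Unit G2 $23,800; Unit 2B $12,800; Unit 1A $15,400. Sum = $59,600.
Difference $59,700 − $59,600 = +$100 applied to largest allocation (Unit G2): Unit G2 becomes $23,900.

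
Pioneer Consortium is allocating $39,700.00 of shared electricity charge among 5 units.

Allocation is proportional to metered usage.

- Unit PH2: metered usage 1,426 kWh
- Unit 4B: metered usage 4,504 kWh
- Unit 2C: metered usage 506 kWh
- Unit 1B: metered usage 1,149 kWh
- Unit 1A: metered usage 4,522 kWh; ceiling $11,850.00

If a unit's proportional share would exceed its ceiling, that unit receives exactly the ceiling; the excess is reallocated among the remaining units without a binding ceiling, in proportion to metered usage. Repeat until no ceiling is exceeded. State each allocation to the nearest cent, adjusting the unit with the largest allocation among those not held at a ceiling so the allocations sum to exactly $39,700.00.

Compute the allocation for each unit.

Unit PH2: $5,235.87; Unit 4B: $16,537.43; Unit 2C: $1,857.89; Unit 1B: $4,218.81; Unit 1A: $11,850.00

Sum of metered usage: 12,107.
Pro-rata shares before constraints: Unit PH2 4,675.9891; Unit 4B 14,769.0427; Unit 2C 1,659.2219; Unit 1B 3,767.6799; Unit 1A 14,828.0664.
Held at cap: Unit 1A ($11,850.00); balance $27,850.00 reallocated over remaining metered usage 7,585.
Remaining shares: Unit PH2 5,235.8734 → $5,235.87; Unit 4B 16,537.4291 → $16,537.43; Unit 2C 1,857.8906 → $1,857.89; Unit 1B 4,218.8069 → $4,218.81.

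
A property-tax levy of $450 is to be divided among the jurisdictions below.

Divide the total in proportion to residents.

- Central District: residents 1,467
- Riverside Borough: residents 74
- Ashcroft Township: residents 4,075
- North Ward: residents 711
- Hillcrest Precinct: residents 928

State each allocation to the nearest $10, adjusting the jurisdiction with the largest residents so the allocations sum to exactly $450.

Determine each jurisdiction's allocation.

Central District: $90 · Riverside Borough: $0 · Ashcroft Township: $260 · North Ward: $40 · Hillcrest Precinct: $60

Combined residents = 7,255.
Pro-rata amounts: Central District 1,467/7,255 × $450 = 90.99; Riverside Borough 74/7,255 × $450 = 4.59; Ashcroft Township 4,075/7,255 × $450 = 252.76; North Ward 711/7,255 × $450 = 44.10; Hillcrest Precinct 928/7,255 × $450 = 57.56.
After rounding ($10): Central District $90; Riverside Borough $0; Ashcroft Township $250; North Ward $40; Hillcrest Precinct $60. Sum = $440.
Difference $450 − $440 = +$10 applied to largest residents (Ashcroft Township): Ashcroft Township becomes $260.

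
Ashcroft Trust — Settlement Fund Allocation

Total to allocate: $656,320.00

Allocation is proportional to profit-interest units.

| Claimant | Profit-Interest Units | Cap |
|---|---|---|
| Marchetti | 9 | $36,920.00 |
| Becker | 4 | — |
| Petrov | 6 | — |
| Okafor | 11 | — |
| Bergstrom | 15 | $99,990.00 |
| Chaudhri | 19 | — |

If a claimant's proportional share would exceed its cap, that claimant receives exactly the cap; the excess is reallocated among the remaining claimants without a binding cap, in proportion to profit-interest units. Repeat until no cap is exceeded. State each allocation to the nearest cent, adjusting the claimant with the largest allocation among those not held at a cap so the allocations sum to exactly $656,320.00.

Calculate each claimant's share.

Combined profit-interest units = 64.
Unconstrained shares: Marchetti 92,295.0000; Becker 41,020.0000; Petrov 61,530.0000; Okafor 112,805.0000; Bergstrom 153,825.0000; Chaudhri 194,845.0000.
Capped: Marchetti ($36,920.00), Bergstrom ($99,990.00); remaining pool $519,410.00 reallocated over remaining profit-interest units 40.
Shares after redistribution: Becker 51,941.0000 → $51,941.00; Petrov 77,911.5000 → $77,911.50; Okafor 142,837.7500 → $142,837.75; Chaudhri 246,719.7500 → $246,719.75.

Marchetti: $36,920.00 · Becker: $51,941.00 · Petrov: $77,911.50 · Okafor: $142,837.75 · Bergstrom: $99,990.00 · Chaudhri: $246,719.75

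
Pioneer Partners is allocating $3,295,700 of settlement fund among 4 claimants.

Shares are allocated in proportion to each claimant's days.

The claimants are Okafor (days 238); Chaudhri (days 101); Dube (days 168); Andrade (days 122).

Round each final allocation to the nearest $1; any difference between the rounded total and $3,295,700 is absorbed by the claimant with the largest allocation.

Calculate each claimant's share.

Total days = 629.
Unrounded shares: Okafor 238/629 × $3,295,700 = 1,247,021.62; Chaudhri 101/629 × $3,295,700 = 529,198.25; Dube 168/629 × $3,295,700 = 880,250.56; Andrade 122/629 × $3,295,700 = 639,229.57.
At nearest $1: Okafor $1,247,022; Chaudhri $529,198; Dube $880,251; Andrade $639,230. Sum = $3,295,701.
Difference $3,295,700 − $3,295,701 = −$1 applied to largest allocation (Okafor): Okafor becomes $1,247,021.

Okafor: $1,247,021 | Chaudhri: $529,198 | Dube: $880,251 | Andrade: $639,230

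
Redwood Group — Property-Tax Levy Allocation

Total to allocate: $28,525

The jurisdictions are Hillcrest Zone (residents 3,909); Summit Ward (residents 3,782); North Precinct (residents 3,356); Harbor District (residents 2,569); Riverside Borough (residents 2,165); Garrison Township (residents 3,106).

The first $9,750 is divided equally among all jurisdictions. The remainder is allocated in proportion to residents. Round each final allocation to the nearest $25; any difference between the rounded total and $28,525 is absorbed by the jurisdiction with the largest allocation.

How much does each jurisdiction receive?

Equal tier: $9,750 ÷ 6 = $1,625 apiece.
Remainder $18,775 by residents (total 18,887): Hillcrest Zone 3,885.82 → $3,875; Summit Ward 3,759.57 → $3,750; North Precinct 3,336.10 → $3,325; Harbor District 2,553.77 → $2,550; Riverside Borough 2,152.16 → $2,150; Garrison Township 3,087.58 → $3,100.
Rounding difference +$25 on remainder applied to Hillcrest Zone.
Totals: Hillcrest Zone $1,625 + $3,900 = $5,525; Summit Ward $1,625 + $3,750 = $5,375; North Precinct $1,625 + $3,325 = $4,950; Harbor District $1,625 + $2,550 = $4,175; Riverside Borough $1,625 + $2,150 = $3,775; Garrison Township $1,625 + $3,100 = $4,725.

Hillcrest Zone: $5,525 | Summit Ward: $5,375 | North Precinct: $4,950 | Harbor District: $4,175 | Riverside Borough: $3,775 | Garrison Township: $4,725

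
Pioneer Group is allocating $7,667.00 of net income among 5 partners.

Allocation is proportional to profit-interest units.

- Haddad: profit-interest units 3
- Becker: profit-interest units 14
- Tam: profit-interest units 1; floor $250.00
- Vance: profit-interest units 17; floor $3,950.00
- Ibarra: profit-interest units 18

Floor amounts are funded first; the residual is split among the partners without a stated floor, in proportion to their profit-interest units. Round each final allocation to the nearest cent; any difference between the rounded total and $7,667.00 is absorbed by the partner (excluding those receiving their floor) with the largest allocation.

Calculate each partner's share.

Haddad: $297.17; Becker: $1,386.80; Tam: $250.00; Vance: $3,950.00; Ibarra: $1,783.03

Minimums first: Tam $250.00; Vance $3,950.00. Residual $3,467.00.
Residual split over remaining profit-interest units 35: Haddad 297.1714 → $297.17; Becker 1,386.8000 → $1,386.80; Ibarra 1,783.0286 → $1,783.03.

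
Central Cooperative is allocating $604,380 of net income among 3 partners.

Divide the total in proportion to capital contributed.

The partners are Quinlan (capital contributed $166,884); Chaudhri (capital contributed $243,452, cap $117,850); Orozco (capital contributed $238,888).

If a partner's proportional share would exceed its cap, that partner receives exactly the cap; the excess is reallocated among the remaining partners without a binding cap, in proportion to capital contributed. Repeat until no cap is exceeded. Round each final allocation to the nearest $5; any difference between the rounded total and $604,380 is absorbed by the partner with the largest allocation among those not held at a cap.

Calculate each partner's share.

Total capital contributed = 649,224.
Unconstrained shares: Quinlan 155,356.78; Chaudhri 226,635.98; Orozco 222,387.23.
Cap binds for Chaudhri ($117,850); remaining pool $486,530 reallocated over remaining capital contributed 405,772.
Redistributed shares: Quinlan 200,097.77 → $200,100; Orozco 286,432.23 → $286,430.

Quinlan: $200,100 | Chaudhri: $117,850 | Orozco: $286,430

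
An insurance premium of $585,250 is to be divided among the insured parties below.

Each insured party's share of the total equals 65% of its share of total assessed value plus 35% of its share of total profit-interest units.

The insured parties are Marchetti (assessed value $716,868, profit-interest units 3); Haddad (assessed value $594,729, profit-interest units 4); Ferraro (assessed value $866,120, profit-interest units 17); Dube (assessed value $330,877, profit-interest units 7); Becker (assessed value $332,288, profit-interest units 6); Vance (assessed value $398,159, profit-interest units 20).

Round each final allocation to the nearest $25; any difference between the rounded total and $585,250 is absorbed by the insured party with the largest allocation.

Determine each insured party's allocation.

Totals — assessed value 3,239,041, profit-interest units 57.
Combined weights (65% assessed value + 35% profit-interest units): Marchetti 0.1623; Haddad 0.1439; Ferraro 0.2782; Dube 0.1094; Becker 0.1035; Vance 0.2027.
Proportional shares: Marchetti 94,974.22; Haddad 84,223.12; Ferraro 162,814.24; Dube 64,015.67; Becker 60,587.75; Vance 118,635.00.
Rounded to nearest $25: Marchetti $94,975; Haddad $84,225; Ferraro $162,825; Dube $64,025; Becker $60,600; Vance $118,625. Sum = $585,275.
Difference $585,250 − $585,275 = −$25 applied to largest allocation (Ferraro): Ferraro becomes $162,800.

Marchetti: $94,975 | Haddad: $84,225 | Ferraro: $162,800 | Dube: $64,025 | Becker: $60,600 | Vance: $118,625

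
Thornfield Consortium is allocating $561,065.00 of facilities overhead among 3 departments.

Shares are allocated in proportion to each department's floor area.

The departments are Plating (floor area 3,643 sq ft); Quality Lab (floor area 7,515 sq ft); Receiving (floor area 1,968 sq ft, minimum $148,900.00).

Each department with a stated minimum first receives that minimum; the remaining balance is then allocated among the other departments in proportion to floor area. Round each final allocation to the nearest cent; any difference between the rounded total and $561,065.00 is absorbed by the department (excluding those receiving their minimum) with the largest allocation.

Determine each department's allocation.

Minimums first: Receiving $148,900.00. Balance $412,165.00.
Balance split over remaining floor area 11,158: Plating 134,568.6588 → $134,568.66; Quality Lab 277,596.3412 → $277,596.34.

Plating: $134,568.66 · Quality Lab: $277,596.34 · Receiving: $148,900.00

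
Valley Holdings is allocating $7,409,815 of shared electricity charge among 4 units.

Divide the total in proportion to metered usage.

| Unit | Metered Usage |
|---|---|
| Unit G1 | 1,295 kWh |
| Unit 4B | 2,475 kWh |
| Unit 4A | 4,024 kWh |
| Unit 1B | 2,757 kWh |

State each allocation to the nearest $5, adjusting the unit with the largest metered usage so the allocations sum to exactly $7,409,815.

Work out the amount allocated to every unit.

Combined metered usage = 10,551.
Unrounded shares: Unit G1 1,295/10,551 × $7,409,815 = 909,459.81; Unit 4B 2,475/10,551 × $7,409,815 = 1,738,156.77; Unit 4A 4,024/10,551 × $7,409,815 = 2,825,997.11; Unit 1B 2,757/10,551 × $7,409,815 = 1,936,201.30.
Rounded to nearest $5: Unit G1 $909,460; Unit 4B $1,738,155; Unit 4A $2,825,995; Unit 1B $1,936,200. Sum = $7,409,810.
Difference $7,409,815 − $7,409,810 = +$5 applied to largest metered usage (Unit 4A): Unit 4A becomes $2,826,000.

Unit G1: $909,460 | Unit 4B: $1,738,155 | Unit 4A: $2,826,000 | Unit 1B: $1,936,200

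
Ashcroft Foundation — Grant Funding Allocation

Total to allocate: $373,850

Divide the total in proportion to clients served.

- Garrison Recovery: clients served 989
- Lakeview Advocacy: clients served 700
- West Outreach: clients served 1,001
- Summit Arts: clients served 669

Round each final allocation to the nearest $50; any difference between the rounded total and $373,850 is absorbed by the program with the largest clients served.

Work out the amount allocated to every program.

Garrison Recovery: $110,050; Lakeview Advocacy: $77,900; West Outreach: $111,450; Summit Arts: $74,450

Total clients served = 989 + 700 + 1,001 + 669 = 3,359.
Unrounded shares: Garrison Recovery 110,073.73; Lakeview Advocacy 77,908.60; West Outreach 111,409.30; Summit Arts 74,458.37.
After rounding ($50): Garrison Recovery $110,050; Lakeview Advocacy $77,900; West Outreach $111,400; Summit Arts $74,450. Sum = $373,800.
Difference $373,850 − $373,800 = +$50 applied to largest clients served (West Outreach): West Outreach becomes $111,450.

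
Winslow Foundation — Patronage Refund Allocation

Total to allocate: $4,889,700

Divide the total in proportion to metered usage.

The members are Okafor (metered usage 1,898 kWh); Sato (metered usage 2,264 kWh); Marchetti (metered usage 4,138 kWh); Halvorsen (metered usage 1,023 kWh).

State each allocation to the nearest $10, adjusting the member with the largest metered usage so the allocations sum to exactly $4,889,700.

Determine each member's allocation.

Okafor: $995,460 · Sato: $1,187,420 · Marchetti: $2,170,280 · Halvorsen: $536,540

Combined metered usage = 9,323.
Unrounded shares: Okafor 1,898/9,323 × $4,889,700 = 995,457.54; Sato 2,264/9,323 × $4,889,700 = 1,187,416.15; Marchetti 4,138/9,323 × $4,889,700 = 2,170,286.24; Halvorsen 1,023/9,323 × $4,889,700 = 536,540.07.
At nearest $10: Okafor $995,460; Sato $1,187,420; Marchetti $2,170,290; Halvorsen $536,540. Sum = $4,889,710.
Difference $4,889,700 − $4,889,710 = −$10 applied to largest metered usage (Marchetti): Marchetti becomes $2,170,280.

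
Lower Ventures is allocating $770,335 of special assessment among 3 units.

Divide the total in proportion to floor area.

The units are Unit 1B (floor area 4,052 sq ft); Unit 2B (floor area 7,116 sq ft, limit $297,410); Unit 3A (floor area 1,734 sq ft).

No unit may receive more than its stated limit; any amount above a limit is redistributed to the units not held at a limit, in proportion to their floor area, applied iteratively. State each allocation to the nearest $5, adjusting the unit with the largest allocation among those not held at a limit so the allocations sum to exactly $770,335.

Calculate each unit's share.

Unit 1B: $331,195 | Unit 2B: $297,410 | Unit 3A: $141,730

Sum of floor area: 12,902.
Unconstrained shares: Unit 1B 241,931.28; Unit 2B 424,872.41; Unit 3A 103,531.30.
Capped: Unit 2B ($297,410); balance $472,925 reallocated over remaining floor area 5,786.
Redistributed shares: Unit 1B 331,194.62 → $331,195; Unit 3A 141,730.38 → $141,730.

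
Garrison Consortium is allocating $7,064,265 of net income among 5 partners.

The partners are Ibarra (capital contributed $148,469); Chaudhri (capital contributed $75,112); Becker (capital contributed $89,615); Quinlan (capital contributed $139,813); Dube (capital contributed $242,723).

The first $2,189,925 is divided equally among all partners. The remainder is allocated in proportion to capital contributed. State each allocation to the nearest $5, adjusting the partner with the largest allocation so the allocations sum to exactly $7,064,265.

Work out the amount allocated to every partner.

Equal tier: $2,189,925 ÷ 5 = $437,985 apiece.
Remainder $4,874,340 by capital contributed (total 695,732): Ibarra 1,040,182.69 → $1,040,185; Chaudhri 526,239.16 → $526,240; Becker 627,848.05 → $627,850; Quinlan 979,538.24 → $979,540; Dube 1,700,531.85 → $1,700,530.
Rounding difference −$5 on remainder applied to Dube.
Totals: Ibarra $437,985 + $1,040,185 = $1,478,170; Chaudhri $437,985 + $526,240 = $964,225; Becker $437,985 + $627,850 = $1,065,835; Quinlan $437,985 + $979,540 = $1,417,525; Dube $437,985 + $1,700,525 = $2,138,510.

Ibarra: $1,478,170 · Chaudhri: $964,225 · Becker: $1,065,835 · Quinlan: $1,417,525 · Dube: $2,138,510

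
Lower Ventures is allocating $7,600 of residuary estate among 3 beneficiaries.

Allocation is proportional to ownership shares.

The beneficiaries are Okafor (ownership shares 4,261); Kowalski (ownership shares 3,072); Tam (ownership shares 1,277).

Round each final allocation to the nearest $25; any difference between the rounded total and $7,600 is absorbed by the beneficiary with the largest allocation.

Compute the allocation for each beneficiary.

Ownership shares total: 8,610.
Pro-rata amounts: Okafor 4,261/8,610 × $7,600 = 3,761.16; Kowalski 3,072/8,610 × $7,600 = 2,711.64; Tam 1,277/8,610 × $7,600 = 1,127.20.
At nearest $25: Okafor $3,750; Kowalski $2,700; Tam $1,125. Sum = $7,575.
Difference $7,600 − $7,575 = +$25 applied to largest allocation (Okafor): Okafor becomes $3,775.

Okafor: $3,775 | Kowalski: $2,700 | Tam: $1,125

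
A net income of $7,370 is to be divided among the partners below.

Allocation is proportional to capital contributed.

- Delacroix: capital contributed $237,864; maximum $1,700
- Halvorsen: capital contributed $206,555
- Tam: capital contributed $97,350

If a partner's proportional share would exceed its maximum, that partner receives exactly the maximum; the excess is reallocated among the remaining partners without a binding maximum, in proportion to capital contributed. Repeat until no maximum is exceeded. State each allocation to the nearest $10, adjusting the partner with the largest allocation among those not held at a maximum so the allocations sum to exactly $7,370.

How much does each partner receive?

Capital contributed total: 541,769.
Unconstrained shares: Delacroix 3,235.80; Halvorsen 2,809.89; Tam 1,324.31.
Cap binds for Delacroix ($1,700); residual $5,670 reallocated over remaining capital contributed 303,905.
Redistributed shares: Halvorsen 3,853.73 → $3,850; Tam 1,816.27 → $1,820.

Delacroix: $1,700; Halvorsen: $3,850; Tam: $1,820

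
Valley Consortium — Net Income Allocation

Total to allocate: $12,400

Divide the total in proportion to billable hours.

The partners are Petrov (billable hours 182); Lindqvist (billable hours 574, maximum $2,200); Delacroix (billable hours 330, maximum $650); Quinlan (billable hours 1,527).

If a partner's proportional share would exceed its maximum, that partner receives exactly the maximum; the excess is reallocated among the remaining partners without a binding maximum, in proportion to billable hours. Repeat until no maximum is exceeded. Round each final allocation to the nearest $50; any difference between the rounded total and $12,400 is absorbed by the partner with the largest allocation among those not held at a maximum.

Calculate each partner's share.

Sum of billable hours: 2,613.
Unconstrained shares: Petrov 863.68; Lindqvist 2,723.92; Delacroix 1,566.02; Quinlan 7,246.38.
Cap binds for Lindqvist ($2,200), Delacroix ($650); residual $9,550 reallocated over remaining billable hours 1,709.
Shares after redistribution: Petrov 1,017.03 → $1,000; Quinlan 8,532.97 → $8,550.

Petrov: $1,000 · Lindqvist: $2,200 · Delacroix: $650 · Quinlan: $8,550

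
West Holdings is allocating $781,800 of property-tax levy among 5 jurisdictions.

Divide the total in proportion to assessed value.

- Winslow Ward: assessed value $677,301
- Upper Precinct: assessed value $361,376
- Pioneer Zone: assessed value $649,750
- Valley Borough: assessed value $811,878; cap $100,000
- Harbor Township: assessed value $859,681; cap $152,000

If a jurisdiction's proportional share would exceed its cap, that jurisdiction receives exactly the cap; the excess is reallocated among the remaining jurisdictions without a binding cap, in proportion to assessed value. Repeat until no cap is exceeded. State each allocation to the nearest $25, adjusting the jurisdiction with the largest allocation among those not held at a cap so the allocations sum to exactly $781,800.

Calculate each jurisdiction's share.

Winslow Ward: $212,525 · Upper Precinct: $113,400 · Pioneer Zone: $203,875 · Valley Borough: $100,000 · Harbor Township: $152,000

Sum of assessed value: 3,359,986.
Pro-rata shares before constraints: Winslow Ward 157,594.09; Upper Precinct 84,084.80; Pioneer Zone 151,183.53; Valley Borough 188,907.40; Harbor Township 200,030.18.
Held at cap: Valley Borough ($100,000), Harbor Township ($152,000); residual $529,800 reallocated over remaining assessed value 1,688,427.
Shares after redistribution: Winslow Ward 212,525.66 → $212,525; Upper Precinct 113,393.71 → $113,400; Pioneer Zone 203,880.62 → $203,875.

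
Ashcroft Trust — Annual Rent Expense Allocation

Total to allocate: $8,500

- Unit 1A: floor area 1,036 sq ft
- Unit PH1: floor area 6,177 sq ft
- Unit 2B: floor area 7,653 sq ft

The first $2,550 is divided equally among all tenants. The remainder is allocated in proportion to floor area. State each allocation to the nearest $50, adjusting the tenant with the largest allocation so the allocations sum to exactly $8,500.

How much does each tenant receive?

Unit 1A: $1,250 · Unit PH1: $3,300 · Unit 2B: $3,950

Equal tier: $2,550 ÷ 3 = $850 apiece.
Remainder $5,950 by floor area (total 14,866): Unit 1A 414.65 → $400; Unit PH1 2,472.30 → $2,450; Unit 2B 3,063.05 → $3,050.
Rounding difference +$50 on remainder applied to Unit 2B.
Totals: Unit 1A $850 + $400 = $1,250; Unit PH1 $850 + $2,450 = $3,300; Unit 2B $850 + $3,100 = $3,950.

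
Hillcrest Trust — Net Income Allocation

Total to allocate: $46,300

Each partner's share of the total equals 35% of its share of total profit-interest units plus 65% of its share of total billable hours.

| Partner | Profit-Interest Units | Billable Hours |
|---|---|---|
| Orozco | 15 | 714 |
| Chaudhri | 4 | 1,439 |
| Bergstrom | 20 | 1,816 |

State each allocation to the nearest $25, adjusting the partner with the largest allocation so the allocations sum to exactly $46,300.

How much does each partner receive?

Orozco: $11,650; Chaudhri: $12,575; Bergstrom: $22,075

Profit-interest units total 39; billable hours total 3,969.
Combined weights (35% profit-interest units + 65% billable hours): Orozco 0.2515; Chaudhri 0.2716; Bergstrom 0.4769.
Raw shares: Orozco 11,646.61; Chaudhri 12,573.29; Bergstrom 22,080.10.
After rounding ($25): Orozco $11,650; Chaudhri $12,575; Bergstrom $22,075. Sum = $46,300.
Sum already equals the total — no adjustment.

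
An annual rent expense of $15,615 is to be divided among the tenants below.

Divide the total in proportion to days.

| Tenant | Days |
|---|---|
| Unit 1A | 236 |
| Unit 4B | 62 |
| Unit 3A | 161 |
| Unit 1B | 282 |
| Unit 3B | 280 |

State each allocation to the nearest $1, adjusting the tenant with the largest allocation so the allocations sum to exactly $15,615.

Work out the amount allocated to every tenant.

Unit 1A: $3,609; Unit 4B: $948; Unit 3A: $2,462; Unit 1B: $4,314; Unit 3B: $4,282

Sum of days: 1,021.
Pro-rata amounts: Unit 1A 236/1,021 × $15,615 = 3,609.34; Unit 4B 62/1,021 × $15,615 = 948.22; Unit 3A 161/1,021 × $15,615 = 2,462.31; Unit 1B 282/1,021 × $15,615 = 4,312.86; Unit 3B 280/1,021 × $15,615 = 4,282.27.
At nearest $1: Unit 1A $3,609; Unit 4B $948; Unit 3A $2,462; Unit 1B $4,313; Unit 3B $4,282. Sum = $15,614.
Difference $15,615 − $15,614 = +$1 applied to largest allocation (Unit 1B): Unit 1B becomes $4,314.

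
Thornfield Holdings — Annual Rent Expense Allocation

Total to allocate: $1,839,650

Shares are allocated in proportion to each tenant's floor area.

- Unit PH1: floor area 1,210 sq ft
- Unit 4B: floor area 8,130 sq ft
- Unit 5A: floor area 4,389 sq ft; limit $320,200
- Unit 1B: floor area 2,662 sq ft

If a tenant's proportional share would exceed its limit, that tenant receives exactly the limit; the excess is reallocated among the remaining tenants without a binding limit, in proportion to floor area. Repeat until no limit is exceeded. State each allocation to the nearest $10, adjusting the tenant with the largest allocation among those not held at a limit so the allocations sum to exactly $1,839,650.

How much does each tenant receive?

Total floor area = 16,391.
Unconstrained shares: Unit PH1 135,804.80; Unit 4B 912,473.58; Unit 5A 492,601.05; Unit 1B 298,770.56.
Held at cap: Unit 5A ($320,200); residual $1,519,450 reallocated over remaining floor area 12,002.
Remaining shares: Unit PH1 153,185.68 → $153,190; Unit 4B 1,029,255.83 → $1,029,260; Unit 1B 337,008.49 → $337,010.
Rounding difference −$10 applied to Unit 4B → $1,029,250.

Unit PH1: $153,190; Unit 4B: $1,029,250; Unit 5A: $320,200; Unit 1B: $337,010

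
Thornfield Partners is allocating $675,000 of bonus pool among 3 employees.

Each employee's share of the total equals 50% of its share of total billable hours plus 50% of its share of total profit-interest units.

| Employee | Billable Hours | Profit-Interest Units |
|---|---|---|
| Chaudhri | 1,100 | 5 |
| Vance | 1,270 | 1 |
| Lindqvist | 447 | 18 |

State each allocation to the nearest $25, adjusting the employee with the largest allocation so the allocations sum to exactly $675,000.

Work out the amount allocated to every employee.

Chaudhri: $202,100; Vance: $166,225; Lindqvist: $306,675

Totals — billable hours 2,817, profit-interest units 24.
Composite weights (50% billable hours + 50% profit-interest units): Chaudhri 0.2994; Vance 0.2463; Lindqvist 0.4543.
Raw shares: Chaudhri 202,101.64; Vance 166,219.05; Lindqvist 306,679.31.
Rounded to nearest $25: Chaudhri $202,100; Vance $166,225; Lindqvist $306,675. Sum = $675,000.
Rounded total matches; no reconciliation needed.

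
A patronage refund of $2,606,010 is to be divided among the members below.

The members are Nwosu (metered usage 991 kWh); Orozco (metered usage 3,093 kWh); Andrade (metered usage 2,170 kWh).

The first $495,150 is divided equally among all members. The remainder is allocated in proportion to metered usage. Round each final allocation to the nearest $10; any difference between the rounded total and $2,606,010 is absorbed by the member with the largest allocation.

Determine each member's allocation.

$495,150 shared equally gives $165,050 per member.
Remainder $2,110,860 by metered usage (total 6,254): Nwosu 334,483.89 → $334,480; Orozco 1,043,954.27 → $1,043,950; Andrade 732,421.84 → $732,420.
Rounding difference +$10 on remainder applied to Orozco.
Totals: Nwosu $165,050 + $334,480 = $499,530; Orozco $165,050 + $1,043,960 = $1,209,010; Andrade $165,050 + $732,420 = $897,470.

Nwosu: $499,530; Orozco: $1,209,010; Andrade: $897,470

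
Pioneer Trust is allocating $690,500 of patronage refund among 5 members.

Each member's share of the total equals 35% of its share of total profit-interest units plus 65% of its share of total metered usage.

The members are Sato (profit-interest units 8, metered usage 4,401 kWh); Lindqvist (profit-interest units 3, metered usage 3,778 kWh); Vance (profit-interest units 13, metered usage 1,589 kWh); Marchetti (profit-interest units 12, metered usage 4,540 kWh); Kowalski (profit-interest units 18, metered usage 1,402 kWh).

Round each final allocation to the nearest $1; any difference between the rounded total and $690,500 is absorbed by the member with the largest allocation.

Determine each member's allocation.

Profit-interest units total 54; metered usage total 15,710.
Blended shares (35% profit-interest units + 65% metered usage): Sato 0.2339; Lindqvist 0.1758; Vance 0.1500; Marchetti 0.2656; Kowalski 0.1747.
Unrounded shares: Sato 161,537.56; Lindqvist 121,361.52; Vance 103,577.77; Marchetti 183,410.55; Kowalski 120,612.61.
After rounding ($1): Sato $161,538; Lindqvist $121,362; Vance $103,578; Marchetti $183,411; Kowalski $120,613. Sum = $690,502.
Difference $690,500 − $690,502 = −$2 applied to largest allocation (Marchetti): Marchetti becomes $183,409.

Sato: $161,538 · Lindqvist: $121,362 · Vance: $103,578 · Marchetti: $183,409 · Kowalski: $120,613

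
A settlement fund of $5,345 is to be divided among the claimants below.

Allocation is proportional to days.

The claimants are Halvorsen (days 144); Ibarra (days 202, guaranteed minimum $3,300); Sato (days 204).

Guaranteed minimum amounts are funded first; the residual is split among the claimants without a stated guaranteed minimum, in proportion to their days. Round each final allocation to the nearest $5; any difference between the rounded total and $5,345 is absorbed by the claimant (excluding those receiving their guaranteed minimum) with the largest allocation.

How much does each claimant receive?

Halvorsen: $845; Ibarra: $3,300; Sato: $1,200

Fund the minimums — Ibarra $3,300. Balance $2,045.
Balance split over remaining days 348: Halvorsen 846.21 → $845; Sato 1,198.79 → $1,200.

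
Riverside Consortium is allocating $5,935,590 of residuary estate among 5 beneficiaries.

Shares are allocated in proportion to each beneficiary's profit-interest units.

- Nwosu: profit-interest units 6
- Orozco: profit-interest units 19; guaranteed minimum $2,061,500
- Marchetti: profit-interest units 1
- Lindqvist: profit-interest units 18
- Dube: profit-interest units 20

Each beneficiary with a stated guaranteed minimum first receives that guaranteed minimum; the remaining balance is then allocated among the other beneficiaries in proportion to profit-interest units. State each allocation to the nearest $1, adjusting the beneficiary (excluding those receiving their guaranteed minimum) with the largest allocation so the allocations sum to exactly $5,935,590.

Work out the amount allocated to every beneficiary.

Fund the minimums — Orozco $2,061,500. Residual $3,874,090.
Residual split over remaining profit-interest units 45: Nwosu 516,545.33 → $516,545; Marchetti 86,090.89 → $86,091; Lindqvist 1,549,636.00 → $1,549,636; Dube 1,721,817.78 → $1,721,818.

Nwosu: $516,545 | Orozco: $2,061,500 | Marchetti: $86,091 | Lindqvist: $1,549,636 | Dube: $1,721,818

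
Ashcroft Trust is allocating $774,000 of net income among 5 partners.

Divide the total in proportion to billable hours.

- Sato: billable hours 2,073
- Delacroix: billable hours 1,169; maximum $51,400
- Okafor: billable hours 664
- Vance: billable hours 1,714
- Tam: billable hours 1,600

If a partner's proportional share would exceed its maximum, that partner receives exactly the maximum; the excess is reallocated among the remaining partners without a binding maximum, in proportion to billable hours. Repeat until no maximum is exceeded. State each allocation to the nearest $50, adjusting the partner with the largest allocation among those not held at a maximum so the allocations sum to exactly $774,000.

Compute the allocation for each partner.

Sato: $247,550 | Delacroix: $51,400 | Okafor: $79,300 | Vance: $204,700 | Tam: $191,050

Total billable hours = 7,220.
Pro-rata shares before constraints: Sato 222,230.19; Delacroix 125,319.39; Okafor 71,182.27; Vance 183,744.60; Tam 171,523.55.
Held at cap: Delacroix ($51,400); residual $722,600 reallocated over remaining billable hours 6,051.
Remaining shares: Sato 247,554.09 → $247,550; Okafor 79,293.74 → $79,300; Vance 204,682.93 → $204,700; Tam 191,069.24 → $191,050.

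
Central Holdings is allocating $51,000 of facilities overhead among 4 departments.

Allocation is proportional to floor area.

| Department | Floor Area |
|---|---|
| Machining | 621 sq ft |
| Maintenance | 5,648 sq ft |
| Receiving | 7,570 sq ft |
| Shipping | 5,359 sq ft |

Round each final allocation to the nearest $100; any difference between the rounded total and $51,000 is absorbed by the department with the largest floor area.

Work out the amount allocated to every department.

Sum of floor area: 621 + 5,648 + 7,570 + 5,359 = 19,198.
Unrounded shares: Machining 1,649.70; Maintenance 15,004.06; Receiving 20,109.91; Shipping 14,236.33.
After rounding ($100): Machining $1,600; Maintenance $15,000; Receiving $20,100; Shipping $14,200. Sum = $50,900.
Difference $51,000 − $50,900 = +$100 applied to largest floor area (Receiving): Receiving becomes $20,200.

Machining: $1,600 · Maintenance: $15,000 · Receiving: $20,200 · Shipping: $14,200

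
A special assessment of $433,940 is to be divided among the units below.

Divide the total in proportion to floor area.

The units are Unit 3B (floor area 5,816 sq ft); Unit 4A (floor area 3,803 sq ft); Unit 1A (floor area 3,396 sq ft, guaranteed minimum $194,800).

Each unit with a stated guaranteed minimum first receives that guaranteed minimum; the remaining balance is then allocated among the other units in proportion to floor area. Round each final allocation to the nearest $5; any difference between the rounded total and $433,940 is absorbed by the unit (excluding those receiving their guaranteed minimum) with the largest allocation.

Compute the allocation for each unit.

Unit 3B: $144,595; Unit 4A: $94,545; Unit 1A: $194,800

Fund the minimums — Unit 1A $194,800. Remaining pool $239,140.
Remaining pool split over remaining floor area 9,619: Unit 3B 144,592.81 → $144,595; Unit 4A 94,547.19 → $94,545.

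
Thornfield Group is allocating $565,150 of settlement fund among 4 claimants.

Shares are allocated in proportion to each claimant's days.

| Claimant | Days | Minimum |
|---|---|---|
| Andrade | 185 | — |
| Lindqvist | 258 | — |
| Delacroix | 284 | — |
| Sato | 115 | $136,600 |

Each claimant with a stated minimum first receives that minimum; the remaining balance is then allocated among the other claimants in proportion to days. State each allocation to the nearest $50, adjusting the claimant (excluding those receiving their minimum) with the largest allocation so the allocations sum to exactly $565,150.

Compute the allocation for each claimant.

Guaranteed amounts: Sato $136,600. Remaining pool $428,550.
Remaining pool split over remaining days 727: Andrade 109,053.30 → $109,050; Lindqvist 152,085.14 → $152,100; Delacroix 167,411.55 → $167,400.

Andrade: $109,050 · Lindqvist: $152,100 · Delacroix: $167,400 · Sato: $136,600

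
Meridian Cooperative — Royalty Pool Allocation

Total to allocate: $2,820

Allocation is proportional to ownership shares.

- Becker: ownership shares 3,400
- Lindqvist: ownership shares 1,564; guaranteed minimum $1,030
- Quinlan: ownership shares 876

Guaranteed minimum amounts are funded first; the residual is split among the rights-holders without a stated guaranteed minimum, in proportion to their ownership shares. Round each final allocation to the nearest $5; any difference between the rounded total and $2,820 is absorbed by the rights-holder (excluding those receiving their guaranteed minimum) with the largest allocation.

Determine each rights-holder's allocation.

Becker: $1,425; Lindqvist: $1,030; Quinlan: $365

Fund the minimums — Lindqvist $1,030. Remaining pool $1,790.
Remaining pool split over remaining ownership shares 4,276: Becker 1,423.29 → $1,425; Quinlan 366.71 → $365.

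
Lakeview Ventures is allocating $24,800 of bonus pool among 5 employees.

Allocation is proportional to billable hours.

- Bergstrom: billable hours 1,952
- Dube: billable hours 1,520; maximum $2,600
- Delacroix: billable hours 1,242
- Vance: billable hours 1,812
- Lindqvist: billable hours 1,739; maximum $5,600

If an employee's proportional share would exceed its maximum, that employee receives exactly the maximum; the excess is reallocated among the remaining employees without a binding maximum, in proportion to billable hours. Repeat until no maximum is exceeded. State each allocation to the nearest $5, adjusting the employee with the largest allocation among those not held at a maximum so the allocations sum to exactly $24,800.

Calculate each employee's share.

Total billable hours = 8,265.
Proportional shares (ignoring caps): Bergstrom 5,857.18; Dube 4,560.92; Delacroix 3,726.75; Vance 5,437.10; Lindqvist 5,218.05.
Cap binds for Dube ($2,600); remaining pool $22,200 reallocated over remaining billable hours 6,745.
Cap binds for Lindqvist ($5,600); remaining pool $16,600 reallocated over remaining billable hours 5,006.
Redistributed shares: Bergstrom 6,472.87 → $6,475; Delacroix 4,118.50 → $4,120; Vance 6,008.63 → $6,010.
Rounding difference −$5 applied to Bergstrom → $6,470.

Bergstrom: $6,470 | Dube: $2,600 | Delacroix: $4,120 | Vance: $6,010 | Lindqvist: $5,600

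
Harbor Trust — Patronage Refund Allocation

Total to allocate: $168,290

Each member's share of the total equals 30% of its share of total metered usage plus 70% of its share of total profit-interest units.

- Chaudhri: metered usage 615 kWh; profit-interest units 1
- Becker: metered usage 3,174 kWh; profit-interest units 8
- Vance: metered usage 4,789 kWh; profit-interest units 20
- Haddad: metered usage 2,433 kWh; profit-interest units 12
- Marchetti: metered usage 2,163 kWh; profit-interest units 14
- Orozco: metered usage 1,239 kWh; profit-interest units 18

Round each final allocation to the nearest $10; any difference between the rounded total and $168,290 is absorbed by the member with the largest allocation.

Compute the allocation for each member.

Metered usage total 14,413; profit-interest units total 73.
Combined weights (30% metered usage + 70% profit-interest units): Chaudhri 0.0224; Becker 0.1428; Vance 0.2915; Haddad 0.1657; Marchetti 0.1793; Orozco 0.1984.
Pro-rata amounts: Chaudhri 3,768.01; Becker 24,028.06; Vance 49,050.08; Haddad 27,887.38; Marchetti 30,169.08; Orozco 33,387.38.
Rounded to nearest $10: Chaudhri $3,770; Becker $24,030; Vance $49,050; Haddad $27,890; Marchetti $30,170; Orozco $33,390. Sum = $168,300.
Difference $168,290 − $168,300 = −$10 applied to largest allocation (Vance): Vance becomes $49,040.

Chaudhri: $3,770 | Becker: $24,030 | Vance: $49,040 | Haddad: $27,890 | Marchetti: $30,170 | Orozco: $33,390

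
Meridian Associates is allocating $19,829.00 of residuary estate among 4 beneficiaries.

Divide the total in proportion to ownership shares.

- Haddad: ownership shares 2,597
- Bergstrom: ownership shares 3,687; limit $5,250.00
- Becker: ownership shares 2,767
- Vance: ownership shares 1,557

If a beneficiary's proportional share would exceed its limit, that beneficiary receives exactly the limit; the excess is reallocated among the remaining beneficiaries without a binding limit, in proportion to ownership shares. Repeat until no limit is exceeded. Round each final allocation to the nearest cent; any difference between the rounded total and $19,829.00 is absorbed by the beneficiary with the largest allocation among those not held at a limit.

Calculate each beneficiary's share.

Haddad: $5,470.55 · Bergstrom: $5,250.00 · Becker: $5,828.65 · Vance: $3,279.80

Combined ownership shares = 10,608.
Proportional shares (ignoring caps): Haddad 4,854.4413; Bergstrom 6,891.9234; Becker 5,172.2137; Vance 2,910.4217.
Capped: Bergstrom ($5,250.00); residual $14,579.00 reallocated over remaining ownership shares 6,921.
Remaining shares: Haddad 5,470.5480 → $5,470.55; Becker 5,828.6509 → $5,828.65; Vance 3,279.8010 → $3,279.80.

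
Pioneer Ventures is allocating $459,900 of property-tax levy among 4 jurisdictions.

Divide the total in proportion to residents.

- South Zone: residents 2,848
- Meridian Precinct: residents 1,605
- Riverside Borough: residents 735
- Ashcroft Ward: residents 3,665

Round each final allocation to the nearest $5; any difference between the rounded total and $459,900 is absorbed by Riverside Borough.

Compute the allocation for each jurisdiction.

South Zone: $147,950 | Meridian Precinct: $83,375 | Riverside Borough: $38,185 | Ashcroft Ward: $190,390

Residents total: 8,853.
Pro-rata amounts: South Zone 2,848/8,853 × $459,900 = 147,949.31; Meridian Precinct 1,605/8,853 × $459,900 = 83,377.33; Riverside Borough 735/8,853 × $459,900 = 38,182.14; Ashcroft Ward 3,665/8,853 × $459,900 = 190,391.22.
At nearest $5: South Zone $147,950; Meridian Precinct $83,375; Riverside Borough $38,180; Ashcroft Ward $190,390. Sum = $459,895.
Difference $459,900 − $459,895 = +$5 applied to Riverside Borough: Riverside Borough becomes $38,185.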